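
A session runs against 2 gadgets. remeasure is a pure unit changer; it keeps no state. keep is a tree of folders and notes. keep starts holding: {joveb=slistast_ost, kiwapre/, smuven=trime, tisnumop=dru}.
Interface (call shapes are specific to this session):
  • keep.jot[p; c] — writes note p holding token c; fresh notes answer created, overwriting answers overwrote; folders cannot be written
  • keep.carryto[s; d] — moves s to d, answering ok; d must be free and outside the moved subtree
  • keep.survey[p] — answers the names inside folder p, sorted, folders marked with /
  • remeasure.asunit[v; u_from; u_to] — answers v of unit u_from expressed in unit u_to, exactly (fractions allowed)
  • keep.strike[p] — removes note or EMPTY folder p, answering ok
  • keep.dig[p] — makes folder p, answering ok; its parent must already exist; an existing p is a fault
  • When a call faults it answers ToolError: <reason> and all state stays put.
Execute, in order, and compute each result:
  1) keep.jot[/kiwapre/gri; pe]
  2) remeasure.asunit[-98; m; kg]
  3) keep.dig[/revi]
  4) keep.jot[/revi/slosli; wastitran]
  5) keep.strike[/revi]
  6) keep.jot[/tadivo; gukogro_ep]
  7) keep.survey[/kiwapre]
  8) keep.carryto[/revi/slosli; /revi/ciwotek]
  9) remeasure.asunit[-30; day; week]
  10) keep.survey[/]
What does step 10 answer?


Now I run keep.jot with p: /kiwapre/gri, c: pe, and observe created.
I invoke remeasure.asunit with v: -98, u_from: m, u_to: kg, — result: ToolError: incompatible units.
I use keep.dig with p: /revi: ok.
I try keep.jot with p: /revi/slosli, c: wastitran, and get created.
Then keep.strike with p: /revi, and observe ToolError: not empty.
I run keep.jot with p: /tadivo, c: gukogro_ep, which returns created.
Using keep.survey with p: /kiwapre, and see [gri].
I call keep.carryto with s: /revi/slosli, d: /revi/ciwotek, — result: ok.
I invoke remeasure.asunit with v: -30, u_from: day, u_to: week: -30/7.
I call keep.survey with p: /, and get [joveb, kiwapre/, revi/, smuven, tadivo, tisnumop].

Answer: [joveb, kiwapre/, revi/, smuven, tadivo, tisnumop]


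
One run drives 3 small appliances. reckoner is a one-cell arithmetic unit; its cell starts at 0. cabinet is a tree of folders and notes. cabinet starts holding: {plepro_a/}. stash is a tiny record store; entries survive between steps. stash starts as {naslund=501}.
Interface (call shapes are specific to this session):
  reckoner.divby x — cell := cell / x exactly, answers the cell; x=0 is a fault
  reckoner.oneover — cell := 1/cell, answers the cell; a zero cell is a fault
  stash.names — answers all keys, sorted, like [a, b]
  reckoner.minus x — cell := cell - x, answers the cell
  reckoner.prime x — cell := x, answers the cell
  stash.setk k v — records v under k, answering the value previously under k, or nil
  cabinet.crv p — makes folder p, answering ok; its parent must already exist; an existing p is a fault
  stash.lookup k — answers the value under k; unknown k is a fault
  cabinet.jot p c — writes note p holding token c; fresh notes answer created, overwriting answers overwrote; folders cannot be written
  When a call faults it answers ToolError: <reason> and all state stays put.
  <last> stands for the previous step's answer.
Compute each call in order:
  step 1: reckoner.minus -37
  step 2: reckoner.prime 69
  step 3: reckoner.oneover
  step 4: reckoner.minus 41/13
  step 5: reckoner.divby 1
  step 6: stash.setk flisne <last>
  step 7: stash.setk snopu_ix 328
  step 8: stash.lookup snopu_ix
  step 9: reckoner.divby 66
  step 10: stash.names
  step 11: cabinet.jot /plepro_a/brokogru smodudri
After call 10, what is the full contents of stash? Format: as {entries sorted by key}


-- 1. reckoner.minus(x→-37) == 37
-- 2. reckoner.prime(x→69) == 69
-- 3. reckoner.oneover() == 1/69
-- 4. reckoner.minus(x→41/13) == -2816/897
-- 5. reckoner.divby(x→1) == -2816/897
-- 6. stash.setk(k→flisne, v→<last>) == nil
-- 7. stash.setk(k→snopu_ix, v→328) == nil
-- 8. stash.lookup(k→snopu_ix) == 328
-- 9. reckoner.divby(x→66) == -128/2691
-- 10. stash.names() == [flisne, naslund, snopu_ix]
-- 11. cabinet.jot(p→/plepro_a/brokogru, c→smodudri) == created

Answer: {flisne=-2816/897, naslund=501, snopu_ix=328}


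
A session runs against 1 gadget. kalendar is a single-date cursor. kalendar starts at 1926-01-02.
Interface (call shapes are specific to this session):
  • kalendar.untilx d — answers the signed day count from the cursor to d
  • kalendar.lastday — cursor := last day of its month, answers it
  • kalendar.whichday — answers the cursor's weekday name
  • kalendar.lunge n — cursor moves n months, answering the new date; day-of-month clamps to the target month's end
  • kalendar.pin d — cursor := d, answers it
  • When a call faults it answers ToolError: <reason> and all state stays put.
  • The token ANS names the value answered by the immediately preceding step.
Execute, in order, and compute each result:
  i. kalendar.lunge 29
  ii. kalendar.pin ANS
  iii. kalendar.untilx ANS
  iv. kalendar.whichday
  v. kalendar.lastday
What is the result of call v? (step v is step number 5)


Answer: 1928-06-30

Derivation:
> kalendar.lunge n: 29
[out] 1928-06-02
> kalendar.pin d: ANS
[out] 1928-06-02
> kalendar.untilx d: ANS
[out] 0
> kalendar.whichday
[out] Saturday
> kalendar.lastday
[out] 1928-06-30


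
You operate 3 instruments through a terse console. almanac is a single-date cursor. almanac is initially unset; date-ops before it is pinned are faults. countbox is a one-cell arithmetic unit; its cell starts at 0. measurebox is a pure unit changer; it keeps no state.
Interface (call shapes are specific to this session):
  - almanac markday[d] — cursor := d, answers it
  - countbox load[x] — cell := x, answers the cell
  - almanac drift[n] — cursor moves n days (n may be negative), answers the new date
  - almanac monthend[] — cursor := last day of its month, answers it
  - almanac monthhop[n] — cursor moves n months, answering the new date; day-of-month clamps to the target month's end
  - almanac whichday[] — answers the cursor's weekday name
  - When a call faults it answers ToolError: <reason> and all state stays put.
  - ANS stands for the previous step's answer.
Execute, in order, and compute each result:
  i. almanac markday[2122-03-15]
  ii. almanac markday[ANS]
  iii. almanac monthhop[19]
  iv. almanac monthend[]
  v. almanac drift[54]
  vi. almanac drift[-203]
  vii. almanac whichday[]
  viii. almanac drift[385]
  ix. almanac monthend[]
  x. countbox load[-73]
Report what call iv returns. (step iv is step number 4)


Answer: 2123-10-31

Derivation:
I try almanac markday(d=2122-03-15), and get 2122-03-15.
I use almanac markday(d=ANS), yielding 2122-03-15.
I call almanac monthhop(n=19), → 2123-10-15.
I invoke almanac monthend, — result: 2123-10-31.
I try almanac drift(n=54), and get 2123-12-24.
Calling almanac drift(n=-203), yielding 2123-06-04.
Next I call almanac whichday(), giving Friday.
I try almanac drift(n=385), and observe 2124-06-23.
Calling almanac monthend, giving 2124-06-30.
Now I run countbox load(x=-73), which returns -73.


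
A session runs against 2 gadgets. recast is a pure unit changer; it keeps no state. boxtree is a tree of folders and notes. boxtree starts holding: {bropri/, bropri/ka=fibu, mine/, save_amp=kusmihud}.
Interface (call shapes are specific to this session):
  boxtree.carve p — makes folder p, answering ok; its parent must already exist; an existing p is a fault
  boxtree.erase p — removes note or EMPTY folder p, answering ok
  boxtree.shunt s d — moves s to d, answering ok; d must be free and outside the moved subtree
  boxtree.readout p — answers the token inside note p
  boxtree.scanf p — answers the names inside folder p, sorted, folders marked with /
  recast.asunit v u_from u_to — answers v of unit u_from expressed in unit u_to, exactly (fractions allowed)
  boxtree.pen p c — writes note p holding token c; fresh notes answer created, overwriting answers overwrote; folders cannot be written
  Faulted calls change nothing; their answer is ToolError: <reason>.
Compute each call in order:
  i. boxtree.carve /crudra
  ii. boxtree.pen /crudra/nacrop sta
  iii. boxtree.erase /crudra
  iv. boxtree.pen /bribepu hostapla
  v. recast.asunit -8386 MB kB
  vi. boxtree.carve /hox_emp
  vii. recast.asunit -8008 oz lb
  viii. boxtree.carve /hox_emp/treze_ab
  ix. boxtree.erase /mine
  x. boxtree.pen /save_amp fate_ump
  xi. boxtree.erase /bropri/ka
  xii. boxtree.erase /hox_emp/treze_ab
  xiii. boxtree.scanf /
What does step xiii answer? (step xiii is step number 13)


Answer: [bribepu, bropri/, crudra/, hox_emp/, save_amp]

Derivation:
Using boxtree.carve on /crudra, and get ok.
Calling boxtree.pen on /crudra/nacrop, sta, — result: created.
I invoke boxtree.erase on /crudra, → ToolError: not empty.
Invoking boxtree.pen on /bribepu, hostapla, — result: created.
Then recast.asunit on -8386, MB, kB, yielding -8386000.
I call boxtree.carve on /hox_emp, and get ok.
Next I call recast.asunit on -8008, oz, lb, and get -1001/2.
I invoke boxtree.carve on /hox_emp/treze_ab, giving ok.
I run boxtree.erase on /mine, and observe ok.
Then boxtree.pen on /save_amp, fate_ump, giving overwrote.
Invoking boxtree.erase on /bropri/ka, yielding ok.
I invoke boxtree.erase on /hox_emp/treze_ab, which returns ok.
I use boxtree.scanf on /, and observe [bribepu, bropri/, crudra/, hox_emp/, save_amp].


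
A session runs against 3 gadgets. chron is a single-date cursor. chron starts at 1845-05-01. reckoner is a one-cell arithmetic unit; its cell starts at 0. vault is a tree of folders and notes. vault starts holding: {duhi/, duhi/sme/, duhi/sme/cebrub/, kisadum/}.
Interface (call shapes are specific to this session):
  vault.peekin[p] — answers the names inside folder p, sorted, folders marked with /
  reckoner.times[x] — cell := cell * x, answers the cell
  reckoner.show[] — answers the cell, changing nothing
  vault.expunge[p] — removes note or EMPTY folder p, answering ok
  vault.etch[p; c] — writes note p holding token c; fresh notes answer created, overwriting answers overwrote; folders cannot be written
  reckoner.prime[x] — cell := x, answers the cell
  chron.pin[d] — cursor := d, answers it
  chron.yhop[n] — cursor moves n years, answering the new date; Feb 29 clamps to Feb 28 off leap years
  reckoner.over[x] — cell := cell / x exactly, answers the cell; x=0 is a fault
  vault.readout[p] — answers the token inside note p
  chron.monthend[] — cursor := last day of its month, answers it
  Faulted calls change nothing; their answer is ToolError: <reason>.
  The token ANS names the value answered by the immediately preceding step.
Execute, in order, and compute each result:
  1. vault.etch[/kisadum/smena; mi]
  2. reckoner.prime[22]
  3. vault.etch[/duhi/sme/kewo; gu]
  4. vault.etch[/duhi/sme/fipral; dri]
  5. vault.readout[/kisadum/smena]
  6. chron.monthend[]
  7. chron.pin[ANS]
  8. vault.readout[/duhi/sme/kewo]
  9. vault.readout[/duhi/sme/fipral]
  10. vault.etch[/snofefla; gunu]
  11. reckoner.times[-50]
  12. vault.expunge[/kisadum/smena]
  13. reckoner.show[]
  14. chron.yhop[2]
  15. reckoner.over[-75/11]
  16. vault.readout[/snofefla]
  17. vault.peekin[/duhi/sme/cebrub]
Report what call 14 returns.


Answer: 1847-05-31

Derivation:
>> vault.etch(p: /kisadum/smena, c: mi)
<< created
>> reckoner.prime(x: 22)
<< 22
>> vault.etch(p: /duhi/sme/kewo, c: gu)
<< created
>> vault.etch(p: /duhi/sme/fipral, c: dri)
<< created
>> vault.readout(p: /kisadum/smena)
<< mi
>> chron.monthend()
<< 1845-05-31
>> chron.pin(d: ANS)
<< 1845-05-31
>> vault.readout(p: /duhi/sme/kewo)
<< gu
>> vault.readout(p: /duhi/sme/fipral)
<< dri
>> vault.etch(p: /snofefla, c: gunu)
<< created
>> reckoner.times(x: -50)
<< -1100
>> vault.expunge(p: /kisadum/smena)
<< ok
>> reckoner.show()
<< -1100
>> chron.yhop(n: 2)
<< 1847-05-31
>> reckoner.over(x: -75/11)
<< 484/3
>> vault.readout(p: /snofefla)
<< gunu
>> vault.peekin(p: /duhi/sme/cebrub)
<< []


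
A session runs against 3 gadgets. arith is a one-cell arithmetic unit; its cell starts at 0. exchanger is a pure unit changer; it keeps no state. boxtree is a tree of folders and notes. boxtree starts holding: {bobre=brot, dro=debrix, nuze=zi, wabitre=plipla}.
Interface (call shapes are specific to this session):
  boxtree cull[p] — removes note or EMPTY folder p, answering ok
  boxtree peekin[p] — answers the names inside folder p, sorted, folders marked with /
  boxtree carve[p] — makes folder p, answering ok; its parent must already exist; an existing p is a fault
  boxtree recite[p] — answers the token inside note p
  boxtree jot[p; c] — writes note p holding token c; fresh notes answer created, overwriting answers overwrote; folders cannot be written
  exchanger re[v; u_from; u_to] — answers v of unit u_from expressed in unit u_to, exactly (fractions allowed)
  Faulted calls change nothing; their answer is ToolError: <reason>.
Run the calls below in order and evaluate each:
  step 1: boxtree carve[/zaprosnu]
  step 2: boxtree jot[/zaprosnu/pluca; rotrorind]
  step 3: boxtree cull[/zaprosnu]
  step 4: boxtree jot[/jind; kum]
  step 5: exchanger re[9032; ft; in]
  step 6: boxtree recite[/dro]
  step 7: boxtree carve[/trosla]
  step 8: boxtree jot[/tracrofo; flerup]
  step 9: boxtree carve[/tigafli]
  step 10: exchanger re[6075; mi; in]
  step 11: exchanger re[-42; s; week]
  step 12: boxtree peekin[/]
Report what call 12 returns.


>>> boxtree carve p='/zaprosnu'
[out] ok
>>> boxtree jot p='/zaprosnu/pluca' c='rotrorind'
[out] created
>>> boxtree cull p='/zaprosnu'
[out] ToolError: not empty
>>> boxtree jot p='/jind' c='kum'
[out] created
>>> exchanger re v='9032' u_from='ft' u_to='in'
[out] 108384
>>> boxtree recite p='/dro'
[out] debrix
>>> boxtree carve p='/trosla'
[out] ok
>>> boxtree jot p='/tracrofo' c='flerup'
[out] created
>>> boxtree carve p='/tigafli'
[out] ok
>>> exchanger re v='6075' u_from='mi' u_to='in'
[out] 384912000
>>> exchanger re v='-42' u_from='s' u_to='week'
[out] -1/14400
>>> boxtree peekin p='/'
[out] [bobre, dro, jind, nuze, tigafli/, tracrofo, trosla/, wabitre, zaprosnu/]

Answer: [bobre, dro, jind, nuze, tigafli/, tracrofo, trosla/, wabitre, zaprosnu/]


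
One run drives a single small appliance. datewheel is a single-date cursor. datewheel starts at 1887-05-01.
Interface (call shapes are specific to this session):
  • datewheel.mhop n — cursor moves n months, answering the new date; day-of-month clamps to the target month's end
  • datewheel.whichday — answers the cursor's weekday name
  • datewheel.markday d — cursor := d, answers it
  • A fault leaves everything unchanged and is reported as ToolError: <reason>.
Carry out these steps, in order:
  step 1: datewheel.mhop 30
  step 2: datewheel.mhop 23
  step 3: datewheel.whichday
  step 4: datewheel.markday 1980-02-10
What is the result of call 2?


Answer: 1891-10-01

Derivation:
>>> datewheel.mhop n→30
  1889-11-01
>>> datewheel.mhop n→23
  1891-10-01
>>> datewheel.whichday
  Thursday
>>> datewheel.markday d→1980-02-10
  1980-02-10


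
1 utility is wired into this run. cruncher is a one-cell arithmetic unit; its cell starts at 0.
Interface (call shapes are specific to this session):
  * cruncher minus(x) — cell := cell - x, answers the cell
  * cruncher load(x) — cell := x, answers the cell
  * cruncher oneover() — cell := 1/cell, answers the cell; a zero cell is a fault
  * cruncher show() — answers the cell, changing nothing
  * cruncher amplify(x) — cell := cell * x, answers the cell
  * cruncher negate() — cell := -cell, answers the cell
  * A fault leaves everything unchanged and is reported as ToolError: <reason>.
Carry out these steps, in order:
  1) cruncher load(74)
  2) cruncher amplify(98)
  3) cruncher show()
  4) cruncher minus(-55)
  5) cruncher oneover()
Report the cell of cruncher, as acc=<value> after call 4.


Answer: acc=7307

Derivation:
$ cruncher load 74
= 74
$ cruncher amplify 98
= 7252
$ cruncher show
= 7252
$ cruncher minus -55
= 7307
$ cruncher oneover
= 1/7307


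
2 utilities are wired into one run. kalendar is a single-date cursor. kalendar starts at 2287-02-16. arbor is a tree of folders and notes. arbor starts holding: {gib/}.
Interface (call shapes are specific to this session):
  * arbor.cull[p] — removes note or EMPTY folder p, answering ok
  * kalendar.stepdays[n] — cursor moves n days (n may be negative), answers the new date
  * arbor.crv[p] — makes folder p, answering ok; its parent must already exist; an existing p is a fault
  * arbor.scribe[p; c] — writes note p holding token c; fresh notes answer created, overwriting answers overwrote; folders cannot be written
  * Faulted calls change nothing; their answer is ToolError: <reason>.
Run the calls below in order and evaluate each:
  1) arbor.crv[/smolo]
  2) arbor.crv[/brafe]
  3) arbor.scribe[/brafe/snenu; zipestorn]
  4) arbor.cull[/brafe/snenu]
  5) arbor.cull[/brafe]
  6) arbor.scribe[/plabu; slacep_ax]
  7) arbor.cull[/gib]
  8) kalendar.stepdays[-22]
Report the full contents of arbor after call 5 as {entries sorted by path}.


==> arbor.crv(/smolo)
<== ok
==> arbor.crv(/brafe)
<== ok
==> arbor.scribe(/brafe/snenu, zipestorn)
<== created
==> arbor.cull(/brafe/snenu)
<== ok
==> arbor.cull(/brafe)
<== ok
==> arbor.scribe(/plabu, slacep_ax)
<== created
==> arbor.cull(/gib)
<== ok
==> kalendar.stepdays(-22)
<== 2287-01-25

Answer: {gib/, smolo/}


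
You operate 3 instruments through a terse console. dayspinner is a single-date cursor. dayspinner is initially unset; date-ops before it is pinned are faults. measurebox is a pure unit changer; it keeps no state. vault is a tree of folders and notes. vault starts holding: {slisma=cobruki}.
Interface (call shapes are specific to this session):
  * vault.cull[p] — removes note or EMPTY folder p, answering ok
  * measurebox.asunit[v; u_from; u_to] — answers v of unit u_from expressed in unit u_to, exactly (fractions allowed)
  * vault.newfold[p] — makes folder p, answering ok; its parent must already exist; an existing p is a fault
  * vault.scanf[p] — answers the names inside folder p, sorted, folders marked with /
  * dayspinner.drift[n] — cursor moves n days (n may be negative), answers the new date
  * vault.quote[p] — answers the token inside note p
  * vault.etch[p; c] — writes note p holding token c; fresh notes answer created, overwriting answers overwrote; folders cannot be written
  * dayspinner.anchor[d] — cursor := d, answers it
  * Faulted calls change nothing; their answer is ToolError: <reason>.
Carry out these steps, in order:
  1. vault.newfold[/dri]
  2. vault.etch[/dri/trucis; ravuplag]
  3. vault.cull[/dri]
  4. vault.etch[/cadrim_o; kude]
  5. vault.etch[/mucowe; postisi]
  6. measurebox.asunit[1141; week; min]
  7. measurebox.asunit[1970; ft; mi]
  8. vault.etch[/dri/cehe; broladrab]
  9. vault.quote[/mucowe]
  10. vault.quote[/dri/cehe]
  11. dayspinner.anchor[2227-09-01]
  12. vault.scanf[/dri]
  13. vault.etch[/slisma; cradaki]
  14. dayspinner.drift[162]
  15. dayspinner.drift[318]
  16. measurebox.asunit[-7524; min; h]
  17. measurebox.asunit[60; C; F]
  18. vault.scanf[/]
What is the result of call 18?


Answer: [cadrim_o, dri/, mucowe, slisma]

Derivation:
Step: vault.newfold[/dri]
Result: ok
Step: vault.etch[/dri/trucis; ravuplag]
Result: created
Step: vault.cull[/dri]
Result: ToolError: not empty
Step: vault.etch[/cadrim_o; kude]
Result: created
Step: vault.etch[/mucowe; postisi]
Result: created
Step: measurebox.asunit[1141; week; min]
Result: 11501280
Step: measurebox.asunit[1970; ft; mi]
Result: 197/528
Step: vault.etch[/dri/cehe; broladrab]
Result: created
Step: vault.quote[/mucowe]
Result: postisi
Step: vault.quote[/dri/cehe]
Result: broladrab
Step: dayspinner.anchor[2227-09-01]
Result: 2227-09-01
Step: vault.scanf[/dri]
Result: [cehe, trucis]
Step: vault.etch[/slisma; cradaki]
Result: overwrote
Step: dayspinner.drift[162]
Result: 2228-02-10
Step: dayspinner.drift[318]
Result: 2228-12-24
Step: measurebox.asunit[-7524; min; h]
Result: -627/5
Step: measurebox.asunit[60; C; F]
Result: 140
Step: vault.scanf[/]
Result: [cadrim_o, dri/, mucowe, slisma]


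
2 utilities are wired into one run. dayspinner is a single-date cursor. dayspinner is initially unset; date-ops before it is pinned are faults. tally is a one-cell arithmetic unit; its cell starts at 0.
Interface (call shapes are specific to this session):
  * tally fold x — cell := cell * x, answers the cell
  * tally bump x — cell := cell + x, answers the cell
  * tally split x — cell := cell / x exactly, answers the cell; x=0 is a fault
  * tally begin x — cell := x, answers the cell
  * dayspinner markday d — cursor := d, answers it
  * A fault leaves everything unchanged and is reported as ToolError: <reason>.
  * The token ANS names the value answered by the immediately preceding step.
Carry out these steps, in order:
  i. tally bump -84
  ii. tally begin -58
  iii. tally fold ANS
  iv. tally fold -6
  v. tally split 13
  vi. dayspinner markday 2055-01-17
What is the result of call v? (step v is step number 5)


Answer: -20184/13

Derivation:
Now I run tally bump on x='-84', — result: -84.
Using tally begin on x='-58', → -58.
Then tally fold on x='ANS', — result: 3364.
Using tally fold on x='-6': -20184.
Now I run tally split on x='13', which returns -20184/13.
Next I call dayspinner markday on d='2055-01-17': 2055-01-17.


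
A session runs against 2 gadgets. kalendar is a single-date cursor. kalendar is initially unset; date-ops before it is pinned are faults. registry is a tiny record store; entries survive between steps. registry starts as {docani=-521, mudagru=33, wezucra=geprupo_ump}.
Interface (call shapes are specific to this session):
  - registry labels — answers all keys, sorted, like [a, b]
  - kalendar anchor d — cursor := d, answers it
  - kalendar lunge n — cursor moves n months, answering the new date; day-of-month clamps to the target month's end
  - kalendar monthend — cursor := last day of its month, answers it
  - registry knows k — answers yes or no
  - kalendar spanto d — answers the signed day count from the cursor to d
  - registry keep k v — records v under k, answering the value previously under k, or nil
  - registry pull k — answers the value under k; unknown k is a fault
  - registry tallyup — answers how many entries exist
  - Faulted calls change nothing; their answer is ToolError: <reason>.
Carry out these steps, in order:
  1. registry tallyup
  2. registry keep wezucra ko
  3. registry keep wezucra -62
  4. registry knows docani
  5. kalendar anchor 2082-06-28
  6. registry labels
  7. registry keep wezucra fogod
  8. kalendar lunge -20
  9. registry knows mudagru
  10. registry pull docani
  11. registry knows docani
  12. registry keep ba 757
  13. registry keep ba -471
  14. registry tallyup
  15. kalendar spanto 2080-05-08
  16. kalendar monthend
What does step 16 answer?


Answer: 2080-10-31

Derivation:
Act: registry tallyup[]
Obs: 3
Act: registry keep[k: wezucra; v: ko]
Obs: geprupo_ump
Act: registry keep[k: wezucra; v: -62]
Obs: ko
Act: registry knows[k: docani]
Obs: yes
Act: kalendar anchor[d: 2082-06-28]
Obs: 2082-06-28
Act: registry labels[]
Obs: [docani, mudagru, wezucra]
Act: registry keep[k: wezucra; v: fogod]
Obs: -62
Act: kalendar lunge[n: -20]
Obs: 2080-10-28
Act: registry knows[k: mudagru]
Obs: yes
Act: registry pull[k: docani]
Obs: -521
Act: registry knows[k: docani]
Obs: yes
Act: registry keep[k: ba; v: 757]
Obs: nil
Act: registry keep[k: ba; v: -471]
Obs: 757
Act: registry tallyup[]
Obs: 4
Act: kalendar spanto[d: 2080-05-08]
Obs: -173
Act: kalendar monthend[]
Obs: 2080-10-31


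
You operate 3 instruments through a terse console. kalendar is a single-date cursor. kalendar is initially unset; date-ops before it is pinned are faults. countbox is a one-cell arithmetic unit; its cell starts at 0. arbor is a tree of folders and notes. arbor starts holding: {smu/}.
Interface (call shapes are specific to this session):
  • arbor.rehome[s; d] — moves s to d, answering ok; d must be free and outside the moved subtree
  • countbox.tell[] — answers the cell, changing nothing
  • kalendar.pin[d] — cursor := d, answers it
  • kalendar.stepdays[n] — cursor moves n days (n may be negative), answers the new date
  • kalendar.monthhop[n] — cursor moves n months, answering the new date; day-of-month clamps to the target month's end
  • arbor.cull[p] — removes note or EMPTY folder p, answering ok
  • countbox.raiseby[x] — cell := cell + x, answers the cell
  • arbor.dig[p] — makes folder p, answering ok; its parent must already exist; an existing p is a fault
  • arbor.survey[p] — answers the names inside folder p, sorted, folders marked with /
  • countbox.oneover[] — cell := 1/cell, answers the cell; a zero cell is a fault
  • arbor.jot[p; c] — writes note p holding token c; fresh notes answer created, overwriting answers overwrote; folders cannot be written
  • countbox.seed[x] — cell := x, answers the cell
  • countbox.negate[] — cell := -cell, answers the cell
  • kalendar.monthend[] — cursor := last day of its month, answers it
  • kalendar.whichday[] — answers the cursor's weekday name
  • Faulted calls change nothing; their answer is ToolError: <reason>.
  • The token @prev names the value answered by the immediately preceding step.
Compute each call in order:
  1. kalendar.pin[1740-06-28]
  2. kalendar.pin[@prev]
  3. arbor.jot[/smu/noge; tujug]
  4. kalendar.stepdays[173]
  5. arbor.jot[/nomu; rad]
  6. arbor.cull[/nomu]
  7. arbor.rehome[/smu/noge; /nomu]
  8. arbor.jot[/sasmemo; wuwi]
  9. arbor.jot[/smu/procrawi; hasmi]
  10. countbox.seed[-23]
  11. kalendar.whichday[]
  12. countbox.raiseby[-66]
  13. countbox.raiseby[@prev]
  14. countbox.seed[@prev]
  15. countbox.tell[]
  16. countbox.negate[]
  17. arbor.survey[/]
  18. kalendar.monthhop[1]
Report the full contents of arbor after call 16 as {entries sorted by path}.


Do: kalendar.pin[d→1740-06-28]
See: 1740-06-28
Do: kalendar.pin[d→@prev]
See: 1740-06-28
Do: arbor.jot[p→/smu/noge; c→tujug]
See: created
Do: kalendar.stepdays[n→173]
See: 1740-12-18
Do: arbor.jot[p→/nomu; c→rad]
See: created
Do: arbor.cull[p→/nomu]
See: ok
Do: arbor.rehome[s→/smu/noge; d→/nomu]
See: ok
Do: arbor.jot[p→/sasmemo; c→wuwi]
See: created
Do: arbor.jot[p→/smu/procrawi; c→hasmi]
See: created
Do: countbox.seed[x→-23]
See: -23
Do: kalendar.whichday[]
See: Sunday
Do: countbox.raiseby[x→-66]
See: -89
Do: countbox.raiseby[x→@prev]
See: -178
Do: countbox.seed[x→@prev]
See: -178
Do: countbox.tell[]
See: -178
Do: countbox.negate[]
See: 178
Do: arbor.survey[p→/]
See: [nomu, sasmemo, smu/]
Do: kalendar.monthhop[n→1]
See: 1741-01-18

Answer: {nomu=tujug, sasmemo=wuwi, smu/, smu/procrawi=hasmi}


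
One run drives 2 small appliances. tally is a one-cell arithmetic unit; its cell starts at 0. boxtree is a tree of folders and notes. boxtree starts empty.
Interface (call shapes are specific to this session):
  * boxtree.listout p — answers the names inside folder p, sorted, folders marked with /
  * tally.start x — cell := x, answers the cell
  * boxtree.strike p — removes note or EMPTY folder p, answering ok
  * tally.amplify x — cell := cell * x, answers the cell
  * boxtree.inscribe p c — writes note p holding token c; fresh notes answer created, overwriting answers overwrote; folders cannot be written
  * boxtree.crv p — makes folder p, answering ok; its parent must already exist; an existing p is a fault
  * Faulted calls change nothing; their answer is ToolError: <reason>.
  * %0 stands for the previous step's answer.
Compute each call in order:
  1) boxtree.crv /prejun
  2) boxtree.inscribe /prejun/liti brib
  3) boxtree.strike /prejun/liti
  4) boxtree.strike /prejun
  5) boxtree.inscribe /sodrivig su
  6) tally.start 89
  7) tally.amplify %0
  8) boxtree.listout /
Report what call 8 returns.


Answer: [sodrivig]

Derivation:
% 1. boxtree.crv(p='/prejun') : ok
% 2. boxtree.inscribe(p='/prejun/liti', c='brib') : created
% 3. boxtree.strike(p='/prejun/liti') : ok
% 4. boxtree.strike(p='/prejun') : ok
% 5. boxtree.inscribe(p='/sodrivig', c='su') : created
% 6. tally.start(x='89') : 89
% 7. tally.amplify(x='%0') : 7921
% 8. boxtree.listout(p='/') : [sodrivig]


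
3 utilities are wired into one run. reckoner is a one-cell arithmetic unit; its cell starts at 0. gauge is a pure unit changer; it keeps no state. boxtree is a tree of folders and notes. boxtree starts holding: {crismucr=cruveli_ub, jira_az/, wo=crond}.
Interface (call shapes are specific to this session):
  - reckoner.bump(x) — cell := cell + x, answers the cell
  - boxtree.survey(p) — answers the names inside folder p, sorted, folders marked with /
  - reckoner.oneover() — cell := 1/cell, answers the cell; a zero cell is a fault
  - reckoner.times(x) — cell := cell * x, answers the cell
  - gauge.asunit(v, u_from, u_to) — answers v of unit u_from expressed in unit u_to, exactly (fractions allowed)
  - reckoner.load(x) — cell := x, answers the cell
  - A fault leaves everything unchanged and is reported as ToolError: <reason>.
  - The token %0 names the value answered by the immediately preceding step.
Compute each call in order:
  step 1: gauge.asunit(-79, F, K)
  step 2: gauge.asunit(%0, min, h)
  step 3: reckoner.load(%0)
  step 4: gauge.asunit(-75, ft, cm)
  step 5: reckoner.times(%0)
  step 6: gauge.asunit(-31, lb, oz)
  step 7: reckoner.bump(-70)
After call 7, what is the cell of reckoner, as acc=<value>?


Do: asunit[-79; F; K]
See: 12689/60
Do: asunit[%0; min; h]
See: 12689/3600
Do: load[%0]
See: 12689/3600
Do: asunit[-75; ft; cm]
See: -2286
Do: times[%0]
See: -1611503/200
Do: asunit[-31; lb; oz]
See: -496
Do: bump[-70]
See: -1625503/200

Answer: acc=-1625503/200


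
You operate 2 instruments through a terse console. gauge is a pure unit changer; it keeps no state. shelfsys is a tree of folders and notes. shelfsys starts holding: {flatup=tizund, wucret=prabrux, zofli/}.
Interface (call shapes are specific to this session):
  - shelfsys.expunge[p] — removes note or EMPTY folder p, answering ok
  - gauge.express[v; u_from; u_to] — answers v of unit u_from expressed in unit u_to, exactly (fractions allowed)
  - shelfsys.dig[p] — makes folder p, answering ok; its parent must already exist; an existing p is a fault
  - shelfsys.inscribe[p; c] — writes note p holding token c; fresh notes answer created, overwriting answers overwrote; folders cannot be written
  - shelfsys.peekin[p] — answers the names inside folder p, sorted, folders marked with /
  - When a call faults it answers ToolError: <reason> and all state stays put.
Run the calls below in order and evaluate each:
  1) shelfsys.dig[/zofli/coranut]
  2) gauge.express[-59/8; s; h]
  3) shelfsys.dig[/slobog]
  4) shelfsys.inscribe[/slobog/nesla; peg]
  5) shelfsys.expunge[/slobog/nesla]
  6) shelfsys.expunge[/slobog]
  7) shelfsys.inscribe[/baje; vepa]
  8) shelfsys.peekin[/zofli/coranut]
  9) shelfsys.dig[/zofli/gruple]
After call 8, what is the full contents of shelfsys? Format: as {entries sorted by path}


Answer: {baje=vepa, flatup=tizund, wucret=prabrux, zofli/, zofli/coranut/}

Derivation:
Step: shelfsys.dig[/zofli/coranut]
Result: ok
Step: gauge.express[-59/8; s; h]
Result: -59/28800
Step: shelfsys.dig[/slobog]
Result: ok
Step: shelfsys.inscribe[/slobog/nesla; peg]
Result: created
Step: shelfsys.expunge[/slobog/nesla]
Result: ok
Step: shelfsys.expunge[/slobog]
Result: ok
Step: shelfsys.inscribe[/baje; vepa]
Result: created
Step: shelfsys.peekin[/zofli/coranut]
Result: []
Step: shelfsys.dig[/zofli/gruple]
Result: ok


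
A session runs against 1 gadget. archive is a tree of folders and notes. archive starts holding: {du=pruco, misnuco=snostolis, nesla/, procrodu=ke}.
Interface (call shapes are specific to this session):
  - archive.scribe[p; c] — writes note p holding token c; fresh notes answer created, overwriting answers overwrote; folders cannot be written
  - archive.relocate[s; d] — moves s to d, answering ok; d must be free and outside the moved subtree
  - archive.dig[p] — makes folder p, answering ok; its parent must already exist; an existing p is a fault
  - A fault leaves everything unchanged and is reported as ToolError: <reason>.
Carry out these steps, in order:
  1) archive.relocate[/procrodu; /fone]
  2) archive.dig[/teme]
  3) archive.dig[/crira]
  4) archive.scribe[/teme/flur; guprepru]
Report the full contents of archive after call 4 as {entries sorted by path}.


Answer: {crira/, du=pruco, fone=ke, misnuco=snostolis, nesla/, teme/, teme/flur=guprepru}

Derivation:
·→ archive.relocate(/procrodu, /fone)
·← ok
·→ archive.dig(/teme)
·← ok
·→ archive.dig(/crira)
·← ok
·→ archive.scribe(/teme/flur, guprepru)
·← created


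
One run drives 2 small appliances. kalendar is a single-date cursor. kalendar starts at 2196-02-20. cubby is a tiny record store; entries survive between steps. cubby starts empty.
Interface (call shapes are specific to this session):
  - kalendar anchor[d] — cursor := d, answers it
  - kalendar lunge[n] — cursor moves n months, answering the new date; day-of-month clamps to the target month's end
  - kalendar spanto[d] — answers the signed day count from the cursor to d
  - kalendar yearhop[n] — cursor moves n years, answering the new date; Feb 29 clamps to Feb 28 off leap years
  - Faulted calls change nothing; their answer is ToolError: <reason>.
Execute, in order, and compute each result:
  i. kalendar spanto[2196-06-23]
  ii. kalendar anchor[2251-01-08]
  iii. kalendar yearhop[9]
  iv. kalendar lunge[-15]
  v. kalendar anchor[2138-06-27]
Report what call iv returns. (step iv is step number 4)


>> kalendar spanto(d='2196-06-23')
<< 124
>> kalendar anchor(d='2251-01-08')
<< 2251-01-08
>> kalendar yearhop(n='9')
<< 2260-01-08
>> kalendar lunge(n='-15')
<< 2258-10-08
>> kalendar anchor(d='2138-06-27')
<< 2138-06-27

Answer: 2258-10-08


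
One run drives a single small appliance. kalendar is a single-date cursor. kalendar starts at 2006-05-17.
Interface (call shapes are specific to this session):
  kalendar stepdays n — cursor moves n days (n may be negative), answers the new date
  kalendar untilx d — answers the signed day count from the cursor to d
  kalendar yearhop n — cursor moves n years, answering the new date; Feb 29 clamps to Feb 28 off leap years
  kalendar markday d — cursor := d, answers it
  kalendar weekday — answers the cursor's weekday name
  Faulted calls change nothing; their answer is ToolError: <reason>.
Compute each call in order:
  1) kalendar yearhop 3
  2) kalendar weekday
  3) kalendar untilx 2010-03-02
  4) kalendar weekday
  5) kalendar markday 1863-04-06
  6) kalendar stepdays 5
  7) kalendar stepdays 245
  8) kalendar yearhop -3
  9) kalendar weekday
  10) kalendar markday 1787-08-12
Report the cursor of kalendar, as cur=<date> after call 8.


·→ kalendar yearhop(n=3)
·← 2009-05-17
·→ kalendar weekday()
·← Sunday
·→ kalendar untilx(d=2010-03-02)
·← 289
·→ kalendar weekday()
·← Sunday
·→ kalendar markday(d=1863-04-06)
·← 1863-04-06
·→ kalendar stepdays(n=5)
·← 1863-04-11
·→ kalendar stepdays(n=245)
·← 1863-12-12
·→ kalendar yearhop(n=-3)
·← 1860-12-12
·→ kalendar weekday()
·← Wednesday
·→ kalendar markday(d=1787-08-12)
·← 1787-08-12

Answer: cur=1860-12-12


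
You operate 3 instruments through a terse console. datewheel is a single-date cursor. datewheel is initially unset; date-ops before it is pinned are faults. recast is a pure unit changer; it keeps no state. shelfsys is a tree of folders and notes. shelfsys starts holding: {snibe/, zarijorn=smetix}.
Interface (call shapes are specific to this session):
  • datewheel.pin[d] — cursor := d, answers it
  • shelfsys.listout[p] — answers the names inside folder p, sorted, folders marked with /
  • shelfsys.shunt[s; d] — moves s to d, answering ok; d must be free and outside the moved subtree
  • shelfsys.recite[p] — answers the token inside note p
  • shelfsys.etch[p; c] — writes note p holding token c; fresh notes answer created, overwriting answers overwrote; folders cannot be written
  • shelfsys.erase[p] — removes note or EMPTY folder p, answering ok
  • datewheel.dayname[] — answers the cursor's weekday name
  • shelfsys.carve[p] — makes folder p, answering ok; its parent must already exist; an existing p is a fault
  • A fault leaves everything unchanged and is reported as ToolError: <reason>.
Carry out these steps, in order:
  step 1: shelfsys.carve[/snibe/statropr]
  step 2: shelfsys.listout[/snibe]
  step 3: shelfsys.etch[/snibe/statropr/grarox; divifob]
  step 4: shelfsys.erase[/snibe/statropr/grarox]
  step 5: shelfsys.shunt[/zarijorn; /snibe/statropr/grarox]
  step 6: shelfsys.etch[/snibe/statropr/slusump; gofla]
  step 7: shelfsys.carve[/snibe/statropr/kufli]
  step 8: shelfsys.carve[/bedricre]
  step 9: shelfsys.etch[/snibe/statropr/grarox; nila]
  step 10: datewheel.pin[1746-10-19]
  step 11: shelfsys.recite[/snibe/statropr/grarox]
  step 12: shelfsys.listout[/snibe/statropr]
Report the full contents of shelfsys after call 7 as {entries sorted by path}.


Answer: {snibe/, snibe/statropr/, snibe/statropr/grarox=smetix, snibe/statropr/kufli/, snibe/statropr/slusump=gofla}

Derivation:
==> shelfsys.carve(p=/snibe/statropr)
<== ok
==> shelfsys.listout(p=/snibe)
<== [statropr/]
==> shelfsys.etch(p=/snibe/statropr/grarox, c=divifob)
<== created
==> shelfsys.erase(p=/snibe/statropr/grarox)
<== ok
==> shelfsys.shunt(s=/zarijorn, d=/snibe/statropr/grarox)
<== ok
==> shelfsys.etch(p=/snibe/statropr/slusump, c=gofla)
<== created
==> shelfsys.carve(p=/snibe/statropr/kufli)
<== ok
==> shelfsys.carve(p=/bedricre)
<== ok
==> shelfsys.etch(p=/snibe/statropr/grarox, c=nila)
<== overwrote
==> datewheel.pin(d=1746-10-19)
<== 1746-10-19
==> shelfsys.recite(p=/snibe/statropr/grarox)
<== nila
==> shelfsys.listout(p=/snibe/statropr)
<== [grarox, kufli/, slusump]


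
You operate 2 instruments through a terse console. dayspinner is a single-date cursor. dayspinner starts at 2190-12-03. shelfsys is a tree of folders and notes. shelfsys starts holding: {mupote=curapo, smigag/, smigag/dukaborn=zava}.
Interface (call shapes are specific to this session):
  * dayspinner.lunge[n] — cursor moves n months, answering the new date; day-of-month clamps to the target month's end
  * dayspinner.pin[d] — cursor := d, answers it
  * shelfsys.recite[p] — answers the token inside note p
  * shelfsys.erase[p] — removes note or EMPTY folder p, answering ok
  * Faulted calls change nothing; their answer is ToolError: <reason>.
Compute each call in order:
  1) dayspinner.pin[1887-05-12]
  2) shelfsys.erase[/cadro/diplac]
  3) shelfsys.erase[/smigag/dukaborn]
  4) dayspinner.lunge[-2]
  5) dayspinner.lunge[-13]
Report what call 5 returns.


==> dayspinner.pin(1887-05-12)
<== 1887-05-12
==> shelfsys.erase(/cadro/diplac)
<== ToolError: not found
==> shelfsys.erase(/smigag/dukaborn)
<== ok
==> dayspinner.lunge(-2)
<== 1887-03-12
==> dayspinner.lunge(-13)
<== 1886-02-12

Answer: 1886-02-12


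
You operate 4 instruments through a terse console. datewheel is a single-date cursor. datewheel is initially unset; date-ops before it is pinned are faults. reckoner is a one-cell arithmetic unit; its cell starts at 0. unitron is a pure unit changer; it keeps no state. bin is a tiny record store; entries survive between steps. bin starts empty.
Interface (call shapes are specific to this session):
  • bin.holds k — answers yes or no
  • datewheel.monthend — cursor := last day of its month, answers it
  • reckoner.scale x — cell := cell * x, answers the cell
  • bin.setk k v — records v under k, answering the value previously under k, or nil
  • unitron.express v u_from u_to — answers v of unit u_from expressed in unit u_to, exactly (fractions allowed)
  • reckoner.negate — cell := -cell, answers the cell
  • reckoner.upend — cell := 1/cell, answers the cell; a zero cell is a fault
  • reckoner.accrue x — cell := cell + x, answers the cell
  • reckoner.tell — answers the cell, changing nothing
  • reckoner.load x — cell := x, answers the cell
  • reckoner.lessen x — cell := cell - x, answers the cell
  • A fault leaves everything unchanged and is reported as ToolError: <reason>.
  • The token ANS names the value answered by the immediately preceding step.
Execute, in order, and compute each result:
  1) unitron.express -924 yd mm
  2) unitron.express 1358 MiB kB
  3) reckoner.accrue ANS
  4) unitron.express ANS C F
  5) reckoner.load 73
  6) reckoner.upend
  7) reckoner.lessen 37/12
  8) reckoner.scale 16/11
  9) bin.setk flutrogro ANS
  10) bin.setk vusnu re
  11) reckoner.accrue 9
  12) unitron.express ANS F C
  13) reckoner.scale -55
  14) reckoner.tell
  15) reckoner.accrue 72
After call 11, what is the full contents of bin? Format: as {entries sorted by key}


CALL unitron.express[v=-924; u_from=yd; u_to=mm]
RET  -4224528/5
CALL unitron.express[v=1358; u_from=MiB; u_to=kB]
RET  177995776/125
CALL reckoner.accrue[x=ANS]
RET  177995776/125
CALL unitron.express[v=ANS; u_from=C; u_to=F]
RET  1601981984/625
CALL reckoner.load[x=73]
RET  73
CALL reckoner.upend[]
RET  1/73
CALL reckoner.lessen[x=37/12]
RET  -2689/876
CALL reckoner.scale[x=16/11]
RET  -10756/2409
CALL bin.setk[k=flutrogro; v=ANS]
RET  nil
CALL bin.setk[k=vusnu; v=re]
RET  nil
CALL reckoner.accrue[x=9]
RET  10925/2409
CALL unitron.express[v=ANS; u_from=F; u_to=C]
RET  -330815/21681
CALL reckoner.scale[x=-55]
RET  -54625/219
CALL reckoner.tell[]
RET  -54625/219
CALL reckoner.accrue[x=72]
RET  -38857/219

Answer: {flutrogro=-10756/2409, vusnu=re}
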